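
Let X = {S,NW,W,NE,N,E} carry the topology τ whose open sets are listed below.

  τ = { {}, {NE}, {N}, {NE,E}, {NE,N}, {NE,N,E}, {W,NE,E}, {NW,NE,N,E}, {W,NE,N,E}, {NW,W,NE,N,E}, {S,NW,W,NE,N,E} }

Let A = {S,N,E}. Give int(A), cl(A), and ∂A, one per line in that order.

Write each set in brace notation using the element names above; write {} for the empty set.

U open, U⊆A: {}, {N}. int(A) = ⋃ = {N}
X∖A={NW,W,NE}, int(X∖A)={NE}, hence cl(A)={S,NW,W,N,E}
∂A: remove int from cl → {S,NW,W,E}

int(A) = {N}
cl(A)  = {S,NW,W,N,E}
∂A     = {S,NW,W,E}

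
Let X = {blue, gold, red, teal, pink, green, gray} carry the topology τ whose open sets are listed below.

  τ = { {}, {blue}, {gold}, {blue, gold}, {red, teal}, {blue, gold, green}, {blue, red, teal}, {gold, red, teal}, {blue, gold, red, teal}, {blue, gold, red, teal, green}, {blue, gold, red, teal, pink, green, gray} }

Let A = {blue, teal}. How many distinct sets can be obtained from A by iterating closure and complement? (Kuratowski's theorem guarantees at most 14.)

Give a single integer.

X∖A={gold, red, pink, green, gray}, int(X∖A)={gold}, hence cl(A)={blue, red, teal, pink, green, gray}
Orbit (k=closure, c=complement):
  1. A     = {blue, teal}
  2. kA    = {blue, red, teal, pink, green, gray}
  3. cA    = {gold, red, pink, green, gray}
  4. ckA   = {gold}
  5. kcA   = {gold, red, teal, pink, green, gray}
  6. kckA  = {gold, pink, green, gray}
  7. ckcA  = {blue}
  8. ckckA = {blue, red, teal}
  9. kckcA = {blue, pink, green, gray}
  10. ckckcA = {gold, red, teal}
(closed under both — stop)

10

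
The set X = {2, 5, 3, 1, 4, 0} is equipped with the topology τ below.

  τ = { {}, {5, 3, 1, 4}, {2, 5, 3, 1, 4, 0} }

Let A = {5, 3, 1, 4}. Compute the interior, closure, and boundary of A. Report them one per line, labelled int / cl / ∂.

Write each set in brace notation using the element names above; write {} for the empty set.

U open, U⊆A: {}, {5, 3, 1, 4}. int(A) = ⋃ = {5, 3, 1, 4}
X∖A={2, 0}, int(X∖A)={}, hence cl(A)={2, 5, 3, 1, 4, 0}
∂A: remove int from cl → {2, 0}

int(A) = {5, 3, 1, 4}
cl(A)  = {2, 5, 3, 1, 4, 0}
∂A     = {2, 0}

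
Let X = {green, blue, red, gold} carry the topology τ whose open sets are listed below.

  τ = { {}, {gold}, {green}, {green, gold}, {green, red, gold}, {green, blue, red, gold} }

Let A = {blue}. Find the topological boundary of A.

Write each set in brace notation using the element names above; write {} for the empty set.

{blue}

interior: largest open inside A is {} (from {})
cl via duality: int({green, red, gold}) = {green, red, gold}, so X∖{green, red, gold} = {blue}
cl∖int = {blue}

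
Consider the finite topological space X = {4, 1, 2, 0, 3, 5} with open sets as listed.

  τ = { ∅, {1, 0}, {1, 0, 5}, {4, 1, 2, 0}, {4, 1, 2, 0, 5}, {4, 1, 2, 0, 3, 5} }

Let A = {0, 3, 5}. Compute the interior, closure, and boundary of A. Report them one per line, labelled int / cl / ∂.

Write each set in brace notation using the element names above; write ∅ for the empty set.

int(A) = ∅
cl(A)  = {4, 1, 2, 0, 3, 5}
∂A     = {4, 1, 2, 0, 3, 5}

interior: largest open inside A is ∅ (from ∅)
cl via duality: int({4, 1, 2}) = ∅, so X∖∅ = {4, 1, 2, 0, 3, 5}
cl∖int = {4, 1, 2, 0, 3, 5}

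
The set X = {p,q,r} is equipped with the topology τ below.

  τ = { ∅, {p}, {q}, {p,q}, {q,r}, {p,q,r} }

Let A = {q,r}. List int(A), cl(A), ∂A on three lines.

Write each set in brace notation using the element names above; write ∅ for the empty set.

int(A) = {q,r}
cl(A)  = {q,r}
∂A     = ∅

U open, U⊆A: ∅, {q}, {q,r}. int(A) = ⋃ = {q,r}
X∖A={p}, int(X∖A)={p}, hence cl(A)={q,r}
∂A: remove int from cl → ∅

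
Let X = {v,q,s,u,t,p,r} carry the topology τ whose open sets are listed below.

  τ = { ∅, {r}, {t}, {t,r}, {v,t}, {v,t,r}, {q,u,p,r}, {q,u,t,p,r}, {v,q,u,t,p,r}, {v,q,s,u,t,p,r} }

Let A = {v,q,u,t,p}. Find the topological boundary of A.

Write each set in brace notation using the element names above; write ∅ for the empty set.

{q,s,u,p}

open subsets of A: ∅, {t}, {v,t}; so int(A) = {v,t}
closure: X∖int(X∖A) = X∖{r} = {v,q,s,u,t,p}
∂A = {v,q,s,u,t,p} minus {v,t} = {q,s,u,p}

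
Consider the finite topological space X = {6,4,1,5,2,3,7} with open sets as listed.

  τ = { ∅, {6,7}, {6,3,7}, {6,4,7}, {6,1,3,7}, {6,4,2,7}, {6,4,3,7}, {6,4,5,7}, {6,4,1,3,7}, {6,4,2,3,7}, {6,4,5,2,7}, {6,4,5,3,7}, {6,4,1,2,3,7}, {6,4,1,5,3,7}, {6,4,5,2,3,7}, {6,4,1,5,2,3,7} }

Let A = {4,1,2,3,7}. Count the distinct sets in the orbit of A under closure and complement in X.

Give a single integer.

complement {6,5}; its interior ∅; cl(A) = X∖∅ = {6,4,1,5,2,3,7}
With k = closure, c = complement:
  1. A     = {4,1,2,3,7}
  2. kA    = {6,4,1,5,2,3,7}
  3. cA    = {6,5}
  4. ckA   = ∅
k, c of each give nothing new

4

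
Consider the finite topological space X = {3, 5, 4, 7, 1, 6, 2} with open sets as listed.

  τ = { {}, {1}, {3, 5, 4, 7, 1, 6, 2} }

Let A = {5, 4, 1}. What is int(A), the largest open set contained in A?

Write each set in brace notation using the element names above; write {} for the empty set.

{1}

interior: largest open inside A is {1} (from {}, {1})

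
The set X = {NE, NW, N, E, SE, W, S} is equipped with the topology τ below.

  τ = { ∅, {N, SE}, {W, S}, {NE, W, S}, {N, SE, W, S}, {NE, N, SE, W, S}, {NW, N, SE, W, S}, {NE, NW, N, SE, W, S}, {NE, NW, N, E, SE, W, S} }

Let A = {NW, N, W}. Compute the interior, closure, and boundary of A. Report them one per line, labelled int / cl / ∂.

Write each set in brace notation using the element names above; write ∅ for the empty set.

opens ⊆ A: ∅; union → int = ∅
complement {NE, E, SE, S}; its interior ∅; cl(A) = X∖∅ = {NE, NW, N, E, SE, W, S}
boundary = {NE, NW, N, E, SE, W, S} ∖ ∅ = {NE, NW, N, E, SE, W, S}

int(A) = ∅
cl(A)  = {NE, NW, N, E, SE, W, S}
∂A     = {NE, NW, N, E, SE, W, S}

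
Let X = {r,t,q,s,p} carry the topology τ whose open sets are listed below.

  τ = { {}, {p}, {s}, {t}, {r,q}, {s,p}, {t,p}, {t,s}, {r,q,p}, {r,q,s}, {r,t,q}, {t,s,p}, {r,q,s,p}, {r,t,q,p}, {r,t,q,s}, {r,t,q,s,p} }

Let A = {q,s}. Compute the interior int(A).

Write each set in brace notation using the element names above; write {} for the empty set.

{s}

opens ⊆ A: {}, {s}; union → int = {s}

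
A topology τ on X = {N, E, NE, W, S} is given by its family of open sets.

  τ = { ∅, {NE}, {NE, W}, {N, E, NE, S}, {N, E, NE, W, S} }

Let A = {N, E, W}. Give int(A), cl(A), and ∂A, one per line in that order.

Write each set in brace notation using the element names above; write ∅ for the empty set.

opens ⊆ A: ∅; union → int = ∅
complement {NE, S}; its interior {NE}; cl(A) = X∖{NE} = {N, E, W, S}
boundary = {N, E, W, S} ∖ ∅ = {N, E, W, S}

int(A) = ∅
cl(A)  = {N, E, W, S}
∂A     = {N, E, W, S}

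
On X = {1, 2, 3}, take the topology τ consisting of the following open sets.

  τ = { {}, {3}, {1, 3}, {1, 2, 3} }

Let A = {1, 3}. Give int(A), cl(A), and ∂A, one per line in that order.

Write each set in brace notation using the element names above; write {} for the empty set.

interior: largest open inside A is {1, 3} (from {}, {3}, {1, 3})
cl via duality: int({2}) = {}, so X∖{} = {1, 2, 3}
cl∖int = {2}

int(A) = {1, 3}
cl(A)  = {1, 2, 3}
∂A     = {2}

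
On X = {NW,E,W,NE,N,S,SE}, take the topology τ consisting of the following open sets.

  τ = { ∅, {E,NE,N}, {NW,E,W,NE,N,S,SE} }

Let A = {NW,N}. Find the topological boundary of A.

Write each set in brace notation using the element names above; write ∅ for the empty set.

{NW,E,W,NE,N,S,SE}

interior: largest open inside A is ∅ (from ∅)
cl via duality: int({E,W,NE,S,SE}) = ∅, so X∖∅ = {NW,E,W,NE,N,S,SE}
cl∖int = {NW,E,W,NE,N,S,SE}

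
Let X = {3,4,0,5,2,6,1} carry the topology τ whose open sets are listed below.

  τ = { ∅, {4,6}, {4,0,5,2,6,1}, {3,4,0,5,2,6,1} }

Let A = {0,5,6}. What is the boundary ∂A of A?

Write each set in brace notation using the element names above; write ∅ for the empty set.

open subsets of A: ∅; so int(A) = ∅
closure: X∖int(X∖A) = X∖∅ = {3,4,0,5,2,6,1}
∂A = {3,4,0,5,2,6,1} minus ∅ = {3,4,0,5,2,6,1}

{3,4,0,5,2,6,1}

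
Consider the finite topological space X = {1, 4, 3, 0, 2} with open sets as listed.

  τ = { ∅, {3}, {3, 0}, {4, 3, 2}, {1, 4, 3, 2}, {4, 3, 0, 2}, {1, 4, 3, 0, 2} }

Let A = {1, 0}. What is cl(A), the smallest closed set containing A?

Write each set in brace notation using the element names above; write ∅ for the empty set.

cl via duality: int({4, 3, 2}) = {4, 3, 2}, so X∖{4, 3, 2} = {1, 0}

{1, 0}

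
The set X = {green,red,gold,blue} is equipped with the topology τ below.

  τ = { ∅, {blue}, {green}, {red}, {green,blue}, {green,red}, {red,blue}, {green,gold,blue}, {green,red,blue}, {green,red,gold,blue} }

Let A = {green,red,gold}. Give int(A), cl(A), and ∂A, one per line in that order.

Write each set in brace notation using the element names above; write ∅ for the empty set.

open subsets of A: ∅, {red}, {green}, {green,red}; so int(A) = {green,red}
closure: X∖int(X∖A) = X∖{blue} = {green,red,gold}
∂A = {green,red,gold} minus {green,red} = {gold}

int(A) = {green,red}
cl(A)  = {green,red,gold}
∂A     = {gold}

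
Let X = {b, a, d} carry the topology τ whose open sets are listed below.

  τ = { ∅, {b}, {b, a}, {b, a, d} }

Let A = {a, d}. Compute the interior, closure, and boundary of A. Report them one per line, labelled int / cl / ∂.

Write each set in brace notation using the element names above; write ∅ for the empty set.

open subsets of A: ∅; so int(A) = ∅
closure: X∖int(X∖A) = X∖{b} = {a, d}
∂A = {a, d} minus ∅ = {a, d}

int(A) = ∅
cl(A)  = {a, d}
∂A     = {a, d}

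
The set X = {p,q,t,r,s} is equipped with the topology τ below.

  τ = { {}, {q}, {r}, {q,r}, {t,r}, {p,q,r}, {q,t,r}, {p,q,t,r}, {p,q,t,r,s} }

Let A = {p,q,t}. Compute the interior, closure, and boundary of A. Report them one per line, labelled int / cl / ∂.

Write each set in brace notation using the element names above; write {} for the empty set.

interior: largest open inside A is {q} (from {}, {q})
cl via duality: int({r,s}) = {r}, so X∖{r} = {p,q,t,s}
cl∖int = {p,t,s}

int(A) = {q}
cl(A)  = {p,q,t,s}
∂A     = {p,t,s}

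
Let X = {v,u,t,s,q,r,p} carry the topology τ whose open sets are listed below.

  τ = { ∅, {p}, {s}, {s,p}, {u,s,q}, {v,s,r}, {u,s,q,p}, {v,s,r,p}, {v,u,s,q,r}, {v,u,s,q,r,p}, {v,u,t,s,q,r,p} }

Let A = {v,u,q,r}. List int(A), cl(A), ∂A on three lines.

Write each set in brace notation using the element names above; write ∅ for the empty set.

interior: largest open inside A is ∅ (from ∅)
cl via duality: int({t,s,p}) = {s,p}, so X∖{s,p} = {v,u,t,q,r}
cl∖int = {v,u,t,q,r}

int(A) = ∅
cl(A)  = {v,u,t,q,r}
∂A     = {v,u,t,q,r}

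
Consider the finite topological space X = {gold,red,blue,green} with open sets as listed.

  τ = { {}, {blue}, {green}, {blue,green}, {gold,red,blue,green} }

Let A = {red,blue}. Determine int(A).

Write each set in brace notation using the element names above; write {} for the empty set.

{blue}

interior: largest open inside A is {blue} (from {}, {blue})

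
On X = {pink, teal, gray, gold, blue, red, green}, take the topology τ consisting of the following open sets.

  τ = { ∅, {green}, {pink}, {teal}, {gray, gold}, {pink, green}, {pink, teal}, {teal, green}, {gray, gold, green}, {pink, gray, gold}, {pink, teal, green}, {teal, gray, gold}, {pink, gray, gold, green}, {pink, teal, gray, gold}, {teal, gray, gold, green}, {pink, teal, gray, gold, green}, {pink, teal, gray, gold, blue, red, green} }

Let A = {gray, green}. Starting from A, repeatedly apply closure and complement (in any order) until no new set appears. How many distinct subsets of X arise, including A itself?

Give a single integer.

X∖A={pink, teal, gold, blue, red}, int(X∖A)={pink, teal}, hence cl(A)={gray, gold, blue, red, green}
Orbit (k=closure, c=complement):
  1. A     = {gray, green}
  2. kA    = {gray, gold, blue, red, green}
  3. cA    = {pink, teal, gold, blue, red}
  4. ckA   = {pink, teal}
  5. kcA   = {pink, teal, gray, gold, blue, red}
  6. kckA  = {pink, teal, blue, red}
  7. ckcA  = {green}
  8. ckckA = {gray, gold, green}
  9. kckcA = {blue, red, green}
  10. ckckcA = {pink, teal, gray, gold}
(closed under both — stop)

10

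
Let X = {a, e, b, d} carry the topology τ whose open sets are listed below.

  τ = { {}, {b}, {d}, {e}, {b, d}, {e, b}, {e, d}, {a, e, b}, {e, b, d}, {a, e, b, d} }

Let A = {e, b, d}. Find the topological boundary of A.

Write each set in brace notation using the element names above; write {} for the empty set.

{a}

opens ⊆ A: {}, {e}, {b}, {d}, {e, d}, {e, b}, {b, d}, {e, b, d}; union → int = {e, b, d}
complement {a}; its interior {}; cl(A) = X∖{} = {a, e, b, d}
boundary = {a, e, b, d} ∖ {e, b, d} = {a}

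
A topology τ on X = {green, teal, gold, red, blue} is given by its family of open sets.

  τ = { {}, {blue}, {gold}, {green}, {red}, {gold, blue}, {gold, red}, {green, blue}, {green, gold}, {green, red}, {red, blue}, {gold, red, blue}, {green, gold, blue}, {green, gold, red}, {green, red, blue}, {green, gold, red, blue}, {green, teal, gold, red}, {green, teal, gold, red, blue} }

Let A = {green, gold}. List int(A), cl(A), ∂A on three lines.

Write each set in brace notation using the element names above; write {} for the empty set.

open subsets of A: {}, {gold}, {green}, {green, gold}; so int(A) = {green, gold}
closure: X∖int(X∖A) = X∖{red, blue} = {green, teal, gold}
∂A = {green, teal, gold} minus {green, gold} = {teal}

int(A) = {green, gold}
cl(A)  = {green, teal, gold}
∂A     = {teal}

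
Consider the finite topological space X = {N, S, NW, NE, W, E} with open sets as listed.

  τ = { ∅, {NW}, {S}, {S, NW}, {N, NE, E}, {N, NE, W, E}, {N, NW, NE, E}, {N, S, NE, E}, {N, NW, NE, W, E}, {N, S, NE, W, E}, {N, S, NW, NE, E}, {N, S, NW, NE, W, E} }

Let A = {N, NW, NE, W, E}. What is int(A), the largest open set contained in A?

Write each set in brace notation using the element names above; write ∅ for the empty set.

open subsets of A: ∅, {NW}, {N, NE, E}, {N, NW, NE, E}, {N, NE, W, E}, {N, NW, NE, W, E}; so int(A) = {N, NW, NE, W, E}

{N, NW, NE, W, E}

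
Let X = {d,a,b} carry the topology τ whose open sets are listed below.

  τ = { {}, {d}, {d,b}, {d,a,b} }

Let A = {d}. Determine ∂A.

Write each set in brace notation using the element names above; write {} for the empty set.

{a,b}

open subsets of A: {}, {d}; so int(A) = {d}
closure: X∖int(X∖A) = X∖{} = {d,a,b}
∂A = {d,a,b} minus {d} = {a,b}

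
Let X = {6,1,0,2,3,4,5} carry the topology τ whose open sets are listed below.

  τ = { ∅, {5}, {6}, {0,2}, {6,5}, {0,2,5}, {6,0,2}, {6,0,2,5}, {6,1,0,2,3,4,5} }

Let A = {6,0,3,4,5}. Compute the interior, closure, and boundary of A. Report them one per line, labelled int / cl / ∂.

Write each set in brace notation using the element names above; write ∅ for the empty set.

int(A) = {6,5}
cl(A)  = {6,1,0,2,3,4,5}
∂A     = {1,0,2,3,4}

opens ⊆ A: ∅, {6}, {5}, {6,5}; union → int = {6,5}
complement {1,2}; its interior ∅; cl(A) = X∖∅ = {6,1,0,2,3,4,5}
boundary = {6,1,0,2,3,4,5} ∖ {6,5} = {1,0,2,3,4}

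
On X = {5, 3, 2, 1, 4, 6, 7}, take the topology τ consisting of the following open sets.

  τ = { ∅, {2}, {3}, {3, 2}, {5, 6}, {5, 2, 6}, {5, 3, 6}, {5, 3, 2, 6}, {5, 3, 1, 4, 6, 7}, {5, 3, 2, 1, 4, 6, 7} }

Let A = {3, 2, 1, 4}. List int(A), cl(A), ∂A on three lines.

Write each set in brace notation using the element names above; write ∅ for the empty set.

int(A) = {3, 2}
cl(A)  = {3, 2, 1, 4, 7}
∂A     = {1, 4, 7}

U open, U⊆A: ∅, {2}, {3}, {3, 2}. int(A) = ⋃ = {3, 2}
X∖A={5, 6, 7}, int(X∖A)={5, 6}, hence cl(A)={3, 2, 1, 4, 7}
∂A: remove int from cl → {1, 4, 7}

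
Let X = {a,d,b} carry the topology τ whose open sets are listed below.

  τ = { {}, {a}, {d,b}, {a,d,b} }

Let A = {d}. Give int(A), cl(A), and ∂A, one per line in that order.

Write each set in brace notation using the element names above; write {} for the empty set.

int(A) = {}
cl(A)  = {d,b}
∂A     = {d,b}

opens ⊆ A: {}; union → int = {}
complement {a,b}; its interior {a}; cl(A) = X∖{a} = {d,b}
boundary = {d,b} ∖ {} = {d,b}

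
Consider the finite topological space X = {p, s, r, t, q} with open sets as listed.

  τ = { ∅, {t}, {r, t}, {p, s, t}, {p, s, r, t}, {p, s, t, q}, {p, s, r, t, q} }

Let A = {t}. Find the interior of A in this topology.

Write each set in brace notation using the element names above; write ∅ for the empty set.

open subsets of A: ∅, {t}; so int(A) = {t}

{t}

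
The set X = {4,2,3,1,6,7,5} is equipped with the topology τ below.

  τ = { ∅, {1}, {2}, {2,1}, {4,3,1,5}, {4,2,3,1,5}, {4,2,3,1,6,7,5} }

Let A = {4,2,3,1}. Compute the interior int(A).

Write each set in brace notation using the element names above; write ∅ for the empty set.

U open, U⊆A: ∅, {2}, {1}, {2,1}. int(A) = ⋃ = {2,1}

{2,1}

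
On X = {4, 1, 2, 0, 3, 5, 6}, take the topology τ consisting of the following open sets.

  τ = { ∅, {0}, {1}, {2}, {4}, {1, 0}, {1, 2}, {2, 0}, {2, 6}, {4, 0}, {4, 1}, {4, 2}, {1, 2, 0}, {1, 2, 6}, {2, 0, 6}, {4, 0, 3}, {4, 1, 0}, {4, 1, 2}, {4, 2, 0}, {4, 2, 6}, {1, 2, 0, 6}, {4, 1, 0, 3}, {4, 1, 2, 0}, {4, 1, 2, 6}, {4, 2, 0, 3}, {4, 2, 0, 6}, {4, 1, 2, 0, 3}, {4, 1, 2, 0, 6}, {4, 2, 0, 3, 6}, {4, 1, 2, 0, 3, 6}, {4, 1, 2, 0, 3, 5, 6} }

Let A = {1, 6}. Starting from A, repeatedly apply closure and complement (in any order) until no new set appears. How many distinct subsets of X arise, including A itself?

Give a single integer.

8

cl via duality: int({4, 2, 0, 3, 5}) = {4, 2, 0, 3}, so X∖{4, 2, 0, 3} = {1, 5, 6}
Write k for closure, c for complement:
  1. A     = {1, 6}
  2. kA    = {1, 5, 6}
  3. cA    = {4, 2, 0, 3, 5}
  4. ckA   = {4, 2, 0, 3}
  5. kcA   = {4, 2, 0, 3, 5, 6}
  6. ckcA  = {1}
  7. kckcA = {1, 5}
  8. ckckcA = {4, 2, 0, 3, 6}
applying k or c yields no new set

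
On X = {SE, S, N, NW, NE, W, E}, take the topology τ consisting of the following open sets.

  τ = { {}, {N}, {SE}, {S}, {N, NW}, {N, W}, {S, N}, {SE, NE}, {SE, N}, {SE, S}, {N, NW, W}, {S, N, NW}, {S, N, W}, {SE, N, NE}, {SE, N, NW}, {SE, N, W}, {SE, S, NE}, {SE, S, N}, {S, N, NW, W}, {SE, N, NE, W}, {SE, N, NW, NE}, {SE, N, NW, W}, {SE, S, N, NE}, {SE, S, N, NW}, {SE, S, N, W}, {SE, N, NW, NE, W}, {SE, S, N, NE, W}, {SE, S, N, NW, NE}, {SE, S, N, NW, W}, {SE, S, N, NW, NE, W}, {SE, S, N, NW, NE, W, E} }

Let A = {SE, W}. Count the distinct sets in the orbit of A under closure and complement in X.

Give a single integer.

complement {S, N, NW, NE, E}; its interior {S, N, NW}; cl(A) = X∖{S, N, NW} = {SE, NE, W, E}
With k = closure, c = complement:
  1. A     = {SE, W}
  2. kA    = {SE, NE, W, E}
  3. cA    = {S, N, NW, NE, E}
  4. ckA   = {S, N, NW}
  5. kcA   = {S, N, NW, NE, W, E}
  6. kckA  = {S, N, NW, W, E}
  7. ckcA  = {SE}
  8. ckckA = {SE, NE}
  9. kckcA = {SE, NE, E}
  10. ckckcA = {S, N, NW, W}
k, c of each give nothing new

10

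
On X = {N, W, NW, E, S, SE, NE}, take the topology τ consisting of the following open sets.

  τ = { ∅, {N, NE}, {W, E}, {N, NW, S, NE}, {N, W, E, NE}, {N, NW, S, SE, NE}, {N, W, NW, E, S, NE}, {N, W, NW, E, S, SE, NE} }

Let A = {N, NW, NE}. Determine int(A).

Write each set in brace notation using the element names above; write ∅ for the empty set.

interior: largest open inside A is {N, NE} (from ∅, {N, NE})

{N, NE}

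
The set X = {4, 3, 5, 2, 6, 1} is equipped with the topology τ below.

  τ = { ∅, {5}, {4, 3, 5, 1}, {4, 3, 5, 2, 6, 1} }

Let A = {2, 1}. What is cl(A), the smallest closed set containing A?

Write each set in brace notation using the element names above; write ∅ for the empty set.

closure: X∖int(X∖A) = X∖{5} = {4, 3, 2, 6, 1}

{4, 3, 2, 6, 1}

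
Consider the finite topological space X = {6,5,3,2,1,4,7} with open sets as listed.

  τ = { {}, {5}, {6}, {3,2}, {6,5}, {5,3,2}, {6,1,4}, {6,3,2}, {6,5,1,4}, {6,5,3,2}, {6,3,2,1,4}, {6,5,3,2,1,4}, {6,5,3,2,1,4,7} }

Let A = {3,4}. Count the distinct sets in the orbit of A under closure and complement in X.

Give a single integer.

10

complement {6,5,2,1,7}; its interior {6,5}; cl(A) = X∖{6,5} = {3,2,1,4,7}
With k = closure, c = complement:
  1. A     = {3,4}
  2. kA    = {3,2,1,4,7}
  3. cA    = {6,5,2,1,7}
  4. ckA   = {6,5}
  5. kcA   = {6,5,3,2,1,4,7}
  6. kckA  = {6,5,1,4,7}
  7. ckcA  = {}
  8. ckckA = {3,2}
  9. kckckA = {3,2,7}
  10. ckckckA = {6,5,1,4}
k, c of each give nothing new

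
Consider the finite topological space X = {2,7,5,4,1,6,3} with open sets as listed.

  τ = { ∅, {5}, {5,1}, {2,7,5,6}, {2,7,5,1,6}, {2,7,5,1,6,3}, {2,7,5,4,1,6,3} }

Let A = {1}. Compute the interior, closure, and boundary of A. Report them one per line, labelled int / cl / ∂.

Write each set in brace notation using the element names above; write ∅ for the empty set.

int(A) = ∅
cl(A)  = {4,1,3}
∂A     = {4,1,3}

open subsets of A: ∅; so int(A) = ∅
closure: X∖int(X∖A) = X∖{2,7,5,6} = {4,1,3}
∂A = {4,1,3} minus ∅ = {4,1,3}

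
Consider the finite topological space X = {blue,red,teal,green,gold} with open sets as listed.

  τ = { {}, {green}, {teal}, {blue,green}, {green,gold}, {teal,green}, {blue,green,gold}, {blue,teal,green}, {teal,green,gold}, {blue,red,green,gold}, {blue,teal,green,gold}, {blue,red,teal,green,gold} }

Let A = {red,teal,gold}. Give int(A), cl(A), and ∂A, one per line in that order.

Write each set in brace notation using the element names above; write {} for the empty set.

int(A) = {teal}
cl(A)  = {red,teal,gold}
∂A     = {red,gold}

opens ⊆ A: {}, {teal}; union → int = {teal}
complement {blue,green}; its interior {blue,green}; cl(A) = X∖{blue,green} = {red,teal,gold}
boundary = {red,teal,gold} ∖ {teal} = {red,gold}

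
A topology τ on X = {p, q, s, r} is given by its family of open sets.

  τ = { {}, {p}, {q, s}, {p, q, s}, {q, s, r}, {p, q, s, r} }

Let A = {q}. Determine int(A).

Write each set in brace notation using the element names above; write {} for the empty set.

{}

interior: largest open inside A is {} (from {})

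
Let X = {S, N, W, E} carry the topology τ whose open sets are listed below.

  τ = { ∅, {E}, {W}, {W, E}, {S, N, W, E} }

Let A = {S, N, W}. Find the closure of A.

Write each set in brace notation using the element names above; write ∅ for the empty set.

{S, N, W}

closure: X∖int(X∖A) = X∖{E} = {S, N, W}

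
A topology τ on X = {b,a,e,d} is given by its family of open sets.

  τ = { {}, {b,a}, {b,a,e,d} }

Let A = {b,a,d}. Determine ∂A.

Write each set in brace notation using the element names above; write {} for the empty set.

opens ⊆ A: {}, {b,a}; union → int = {b,a}
complement {e}; its interior {}; cl(A) = X∖{} = {b,a,e,d}
boundary = {b,a,e,d} ∖ {b,a} = {e,d}

{e,d}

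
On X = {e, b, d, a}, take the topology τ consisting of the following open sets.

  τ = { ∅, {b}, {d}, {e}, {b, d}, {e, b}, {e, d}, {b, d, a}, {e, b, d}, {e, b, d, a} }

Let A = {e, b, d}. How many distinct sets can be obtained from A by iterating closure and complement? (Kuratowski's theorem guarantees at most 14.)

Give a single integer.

4

closure: X∖int(X∖A) = X∖∅ = {e, b, d, a}
Let k=closure and c=complement:
  1. A     = {e, b, d}
  2. kA    = {e, b, d, a}
  3. cA    = {a}
  4. ckA   = ∅
— saturated at 4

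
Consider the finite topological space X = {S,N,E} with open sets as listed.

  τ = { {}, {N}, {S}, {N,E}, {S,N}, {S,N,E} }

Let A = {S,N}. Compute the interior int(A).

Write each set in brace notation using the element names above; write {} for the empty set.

U open, U⊆A: {}, {S}, {N}, {S,N}. int(A) = ⋃ = {S,N}

{S,N}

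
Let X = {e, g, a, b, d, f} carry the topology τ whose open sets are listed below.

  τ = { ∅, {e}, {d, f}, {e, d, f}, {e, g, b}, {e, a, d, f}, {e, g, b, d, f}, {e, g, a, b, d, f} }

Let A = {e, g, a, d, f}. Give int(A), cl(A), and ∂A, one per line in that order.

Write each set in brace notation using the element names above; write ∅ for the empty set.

int(A) = {e, a, d, f}
cl(A)  = {e, g, a, b, d, f}
∂A     = {g, b}

open subsets of A: ∅, {e}, {d, f}, {e, d, f}, {e, a, d, f}; so int(A) = {e, a, d, f}
closure: X∖int(X∖A) = X∖∅ = {e, g, a, b, d, f}
∂A = {e, g, a, b, d, f} minus {e, a, d, f} = {g, b}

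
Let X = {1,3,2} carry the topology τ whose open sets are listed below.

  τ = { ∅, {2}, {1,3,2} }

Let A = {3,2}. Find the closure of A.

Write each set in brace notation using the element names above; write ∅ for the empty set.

complement {1}; its interior ∅; cl(A) = X∖∅ = {1,3,2}

{1,3,2}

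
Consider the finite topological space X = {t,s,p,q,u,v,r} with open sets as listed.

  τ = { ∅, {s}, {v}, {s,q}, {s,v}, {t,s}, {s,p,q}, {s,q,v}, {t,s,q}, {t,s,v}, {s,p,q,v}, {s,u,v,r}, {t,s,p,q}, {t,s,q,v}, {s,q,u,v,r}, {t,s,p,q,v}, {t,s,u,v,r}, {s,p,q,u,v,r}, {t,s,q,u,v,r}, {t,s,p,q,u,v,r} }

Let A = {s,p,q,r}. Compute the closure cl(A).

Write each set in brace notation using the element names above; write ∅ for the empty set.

{t,s,p,q,u,r}

cl via duality: int({t,u,v}) = {v}, so X∖{v} = {t,s,p,q,u,r}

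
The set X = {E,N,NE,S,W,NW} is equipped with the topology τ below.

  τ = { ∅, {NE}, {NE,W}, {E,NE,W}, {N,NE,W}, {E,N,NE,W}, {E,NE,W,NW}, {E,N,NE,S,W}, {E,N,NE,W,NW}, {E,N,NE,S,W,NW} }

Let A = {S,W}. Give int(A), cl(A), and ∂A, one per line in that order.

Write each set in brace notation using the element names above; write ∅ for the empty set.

int(A) = ∅
cl(A)  = {E,N,S,W,NW}
∂A     = {E,N,S,W,NW}

interior: largest open inside A is ∅ (from ∅)
cl via duality: int({E,N,NE,NW}) = {NE}, so X∖{NE} = {E,N,S,W,NW}
cl∖int = {E,N,S,W,NW}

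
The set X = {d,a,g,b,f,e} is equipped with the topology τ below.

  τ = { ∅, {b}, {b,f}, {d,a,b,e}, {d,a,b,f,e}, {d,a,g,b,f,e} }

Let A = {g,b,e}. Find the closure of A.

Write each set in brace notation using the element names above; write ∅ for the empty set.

{d,a,g,b,f,e}

complement {d,a,f}; its interior ∅; cl(A) = X∖∅ = {d,a,g,b,f,e}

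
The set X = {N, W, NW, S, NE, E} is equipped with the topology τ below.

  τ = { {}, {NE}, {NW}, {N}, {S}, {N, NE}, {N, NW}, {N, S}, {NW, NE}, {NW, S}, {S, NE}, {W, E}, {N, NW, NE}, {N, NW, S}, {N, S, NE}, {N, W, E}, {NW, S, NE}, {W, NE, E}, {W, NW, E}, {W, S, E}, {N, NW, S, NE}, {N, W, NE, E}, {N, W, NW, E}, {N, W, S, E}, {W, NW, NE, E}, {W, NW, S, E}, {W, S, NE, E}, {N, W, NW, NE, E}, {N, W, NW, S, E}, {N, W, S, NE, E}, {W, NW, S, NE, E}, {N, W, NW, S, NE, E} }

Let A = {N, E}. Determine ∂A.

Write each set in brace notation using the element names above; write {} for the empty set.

open subsets of A: {}, {N}; so int(A) = {N}
closure: X∖int(X∖A) = X∖{NW, S, NE} = {N, W, E}
∂A = {N, W, E} minus {N} = {W, E}

{W, E}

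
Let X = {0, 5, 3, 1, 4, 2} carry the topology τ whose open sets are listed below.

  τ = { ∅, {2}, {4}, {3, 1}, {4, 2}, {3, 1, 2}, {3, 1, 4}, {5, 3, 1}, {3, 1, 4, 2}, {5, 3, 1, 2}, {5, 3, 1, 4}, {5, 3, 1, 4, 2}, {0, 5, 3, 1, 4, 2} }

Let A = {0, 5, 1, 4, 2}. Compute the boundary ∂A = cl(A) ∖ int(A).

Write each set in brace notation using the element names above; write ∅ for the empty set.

{0, 5, 3, 1}

open subsets of A: ∅, {4}, {2}, {4, 2}; so int(A) = {4, 2}
closure: X∖int(X∖A) = X∖∅ = {0, 5, 3, 1, 4, 2}
∂A = {0, 5, 3, 1, 4, 2} minus {4, 2} = {0, 5, 3, 1}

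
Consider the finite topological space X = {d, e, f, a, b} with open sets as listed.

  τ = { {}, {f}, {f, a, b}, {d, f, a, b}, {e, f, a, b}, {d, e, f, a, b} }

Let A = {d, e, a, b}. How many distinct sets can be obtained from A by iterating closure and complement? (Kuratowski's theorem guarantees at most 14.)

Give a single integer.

X∖A={f}, int(X∖A)={f}, hence cl(A)={d, e, a, b}
Orbit (k=closure, c=complement):
  1. A     = {d, e, a, b}
  2. cA    = {f}
  3. kcA   = {d, e, f, a, b}
  4. ckcA  = {}
(closed under both — stop)

4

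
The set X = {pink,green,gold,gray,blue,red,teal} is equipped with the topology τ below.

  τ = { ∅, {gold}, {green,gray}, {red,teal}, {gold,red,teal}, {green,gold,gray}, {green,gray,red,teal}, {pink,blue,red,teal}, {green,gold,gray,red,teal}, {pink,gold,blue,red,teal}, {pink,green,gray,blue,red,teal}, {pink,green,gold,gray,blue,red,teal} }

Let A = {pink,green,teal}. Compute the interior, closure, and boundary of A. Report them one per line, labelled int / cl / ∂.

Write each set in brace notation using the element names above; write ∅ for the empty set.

int(A) = ∅
cl(A)  = {pink,green,gray,blue,red,teal}
∂A     = {pink,green,gray,blue,red,teal}

opens ⊆ A: ∅; union → int = ∅
complement {gold,gray,blue,red}; its interior {gold}; cl(A) = X∖{gold} = {pink,green,gray,blue,red,teal}
boundary = {pink,green,gray,blue,red,teal} ∖ ∅ = {pink,green,gray,blue,red,teal}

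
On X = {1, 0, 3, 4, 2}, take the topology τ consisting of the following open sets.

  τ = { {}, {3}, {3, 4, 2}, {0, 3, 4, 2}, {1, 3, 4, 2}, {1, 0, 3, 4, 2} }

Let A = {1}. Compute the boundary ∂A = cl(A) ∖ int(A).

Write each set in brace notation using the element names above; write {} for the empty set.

opens ⊆ A: {}; union → int = {}
complement {0, 3, 4, 2}; its interior {0, 3, 4, 2}; cl(A) = X∖{0, 3, 4, 2} = {1}
boundary = {1} ∖ {} = {1}

{1}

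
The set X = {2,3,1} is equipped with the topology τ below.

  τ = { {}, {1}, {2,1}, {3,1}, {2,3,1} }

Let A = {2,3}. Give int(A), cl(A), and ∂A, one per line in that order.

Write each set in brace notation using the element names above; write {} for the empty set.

interior: largest open inside A is {} (from {})
cl via duality: int({1}) = {1}, so X∖{1} = {2,3}
cl∖int = {2,3}

int(A) = {}
cl(A)  = {2,3}
∂A     = {2,3}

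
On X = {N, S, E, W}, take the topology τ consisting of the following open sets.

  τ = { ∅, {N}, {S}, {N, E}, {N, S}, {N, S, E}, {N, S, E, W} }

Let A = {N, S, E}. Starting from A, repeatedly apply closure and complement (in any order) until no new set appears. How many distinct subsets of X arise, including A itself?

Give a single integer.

complement {W}; its interior ∅; cl(A) = X∖∅ = {N, S, E, W}
With k = closure, c = complement:
  1. A     = {N, S, E}
  2. kA    = {N, S, E, W}
  3. cA    = {W}
  4. ckA   = ∅
k, c of each give nothing new

4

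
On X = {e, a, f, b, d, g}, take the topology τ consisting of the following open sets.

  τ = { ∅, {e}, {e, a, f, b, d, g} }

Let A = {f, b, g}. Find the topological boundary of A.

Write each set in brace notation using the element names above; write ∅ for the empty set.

interior: largest open inside A is ∅ (from ∅)
cl via duality: int({e, a, d}) = {e}, so X∖{e} = {a, f, b, d, g}
cl∖int = {a, f, b, d, g}

{a, f, b, d, g}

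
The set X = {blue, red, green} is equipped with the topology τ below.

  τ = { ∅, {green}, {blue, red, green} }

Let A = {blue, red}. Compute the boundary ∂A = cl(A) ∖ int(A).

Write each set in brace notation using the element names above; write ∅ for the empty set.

interior: largest open inside A is ∅ (from ∅)
cl via duality: int({green}) = {green}, so X∖{green} = {blue, red}
cl∖int = {blue, red}

{blue, red}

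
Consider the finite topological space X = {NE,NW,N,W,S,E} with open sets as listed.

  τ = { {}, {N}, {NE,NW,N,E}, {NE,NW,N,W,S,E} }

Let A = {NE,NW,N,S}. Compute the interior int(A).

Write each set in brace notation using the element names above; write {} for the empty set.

open subsets of A: {}, {N}; so int(A) = {N}

{N}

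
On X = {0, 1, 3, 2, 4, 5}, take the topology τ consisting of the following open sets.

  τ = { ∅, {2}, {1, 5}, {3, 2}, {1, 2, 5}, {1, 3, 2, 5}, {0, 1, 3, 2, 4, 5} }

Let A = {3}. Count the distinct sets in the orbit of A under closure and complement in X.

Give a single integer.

6

complement {0, 1, 2, 4, 5}; its interior {1, 2, 5}; cl(A) = X∖{1, 2, 5} = {0, 3, 4}
With k = closure, c = complement:
  1. A     = {3}
  2. kA    = {0, 3, 4}
  3. cA    = {0, 1, 2, 4, 5}
  4. ckA   = {1, 2, 5}
  5. kcA   = {0, 1, 3, 2, 4, 5}
  6. ckcA  = ∅
k, c of each give nothing new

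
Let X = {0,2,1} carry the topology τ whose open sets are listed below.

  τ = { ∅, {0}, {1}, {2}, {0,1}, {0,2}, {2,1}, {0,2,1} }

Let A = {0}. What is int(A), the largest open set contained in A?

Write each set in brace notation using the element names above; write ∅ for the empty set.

U open, U⊆A: ∅, {0}. int(A) = ⋃ = {0}

{0}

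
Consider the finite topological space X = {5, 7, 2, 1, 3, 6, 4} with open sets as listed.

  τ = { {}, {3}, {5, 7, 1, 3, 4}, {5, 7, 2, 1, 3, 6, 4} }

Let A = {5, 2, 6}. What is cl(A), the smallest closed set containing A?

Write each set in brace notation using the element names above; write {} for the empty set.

cl via duality: int({7, 1, 3, 4}) = {3}, so X∖{3} = {5, 7, 2, 1, 6, 4}

{5, 7, 2, 1, 6, 4}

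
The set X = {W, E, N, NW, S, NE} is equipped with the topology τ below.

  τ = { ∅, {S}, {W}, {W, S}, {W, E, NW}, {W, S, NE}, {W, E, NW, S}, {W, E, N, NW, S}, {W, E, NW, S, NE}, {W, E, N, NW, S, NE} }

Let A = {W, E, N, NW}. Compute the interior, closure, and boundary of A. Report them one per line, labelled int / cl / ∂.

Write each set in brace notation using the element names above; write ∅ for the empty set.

int(A) = {W, E, NW}
cl(A)  = {W, E, N, NW, NE}
∂A     = {N, NE}

opens ⊆ A: ∅, {W}, {W, E, NW}; union → int = {W, E, NW}
complement {S, NE}; its interior {S}; cl(A) = X∖{S} = {W, E, N, NW, NE}
boundary = {W, E, N, NW, NE} ∖ {W, E, NW} = {N, NE}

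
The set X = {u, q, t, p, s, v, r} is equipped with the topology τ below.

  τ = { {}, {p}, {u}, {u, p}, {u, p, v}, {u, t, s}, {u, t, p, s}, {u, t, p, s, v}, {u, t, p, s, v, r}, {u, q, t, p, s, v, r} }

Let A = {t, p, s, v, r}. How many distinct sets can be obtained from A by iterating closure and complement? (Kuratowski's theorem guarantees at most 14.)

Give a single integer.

8

closure: X∖int(X∖A) = X∖{u} = {q, t, p, s, v, r}
Let k=closure and c=complement:
  1. A     = {t, p, s, v, r}
  2. kA    = {q, t, p, s, v, r}
  3. cA    = {u, q}
  4. ckA   = {u}
  5. kcA   = {u, q, t, s, v, r}
  6. ckcA  = {p}
  7. kckcA = {q, p, v, r}
  8. ckckcA = {u, t, s}
— saturated at 8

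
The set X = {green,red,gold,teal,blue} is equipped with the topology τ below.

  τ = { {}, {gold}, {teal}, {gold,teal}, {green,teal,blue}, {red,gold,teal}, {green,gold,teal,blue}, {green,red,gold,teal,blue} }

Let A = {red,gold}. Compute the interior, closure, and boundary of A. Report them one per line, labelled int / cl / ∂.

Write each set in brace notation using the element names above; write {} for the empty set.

int(A) = {gold}
cl(A)  = {red,gold}
∂A     = {red}

opens ⊆ A: {}, {gold}; union → int = {gold}
complement {green,teal,blue}; its interior {green,teal,blue}; cl(A) = X∖{green,teal,blue} = {red,gold}
boundary = {red,gold} ∖ {gold} = {red}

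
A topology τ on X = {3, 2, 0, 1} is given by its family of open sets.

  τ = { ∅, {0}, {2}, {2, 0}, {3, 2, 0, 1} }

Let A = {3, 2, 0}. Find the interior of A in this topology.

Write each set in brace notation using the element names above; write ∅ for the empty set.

opens ⊆ A: ∅, {2}, {0}, {2, 0}; union → int = {2, 0}

{2, 0}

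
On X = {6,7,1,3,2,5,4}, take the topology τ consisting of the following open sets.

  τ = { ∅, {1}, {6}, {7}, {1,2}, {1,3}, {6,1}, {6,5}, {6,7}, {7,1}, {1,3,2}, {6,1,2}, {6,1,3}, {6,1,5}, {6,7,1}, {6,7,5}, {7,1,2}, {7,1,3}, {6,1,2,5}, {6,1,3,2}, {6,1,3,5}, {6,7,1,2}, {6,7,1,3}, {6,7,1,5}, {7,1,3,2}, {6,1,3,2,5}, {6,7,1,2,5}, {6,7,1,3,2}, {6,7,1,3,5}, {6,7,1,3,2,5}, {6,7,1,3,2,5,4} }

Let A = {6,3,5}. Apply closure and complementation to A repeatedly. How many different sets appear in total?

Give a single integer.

closure: X∖int(X∖A) = X∖{7,1,2} = {6,3,5,4}
Let k=closure and c=complement:
  1. A     = {6,3,5}
  2. kA    = {6,3,5,4}
  3. cA    = {7,1,2,4}
  4. ckA   = {7,1,2}
  5. kcA   = {7,1,3,2,4}
  6. ckcA  = {6,5}
  7. kckcA = {6,5,4}
  8. ckckcA = {7,1,3,2}
— saturated at 8

8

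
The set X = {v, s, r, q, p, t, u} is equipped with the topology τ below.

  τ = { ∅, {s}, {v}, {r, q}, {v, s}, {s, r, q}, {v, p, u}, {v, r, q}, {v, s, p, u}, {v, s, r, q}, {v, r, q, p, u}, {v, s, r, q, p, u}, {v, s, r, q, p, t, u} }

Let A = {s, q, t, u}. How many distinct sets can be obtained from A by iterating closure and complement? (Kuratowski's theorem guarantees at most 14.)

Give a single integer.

X∖A={v, r, p}, int(X∖A)={v}, hence cl(A)={s, r, q, p, t, u}
Orbit (k=closure, c=complement):
  1. A     = {s, q, t, u}
  2. kA    = {s, r, q, p, t, u}
  3. cA    = {v, r, p}
  4. ckA   = {v}
  5. kcA   = {v, r, q, p, t, u}
  6. kckA  = {v, p, t, u}
  7. ckcA  = {s}
  8. ckckA = {s, r, q}
  9. kckcA = {s, t}
  10. kckckA = {s, r, q, t}
  11. ckckcA = {v, r, q, p, u}
  12. ckckckA = {v, p, u}
(closed under both — stop)

12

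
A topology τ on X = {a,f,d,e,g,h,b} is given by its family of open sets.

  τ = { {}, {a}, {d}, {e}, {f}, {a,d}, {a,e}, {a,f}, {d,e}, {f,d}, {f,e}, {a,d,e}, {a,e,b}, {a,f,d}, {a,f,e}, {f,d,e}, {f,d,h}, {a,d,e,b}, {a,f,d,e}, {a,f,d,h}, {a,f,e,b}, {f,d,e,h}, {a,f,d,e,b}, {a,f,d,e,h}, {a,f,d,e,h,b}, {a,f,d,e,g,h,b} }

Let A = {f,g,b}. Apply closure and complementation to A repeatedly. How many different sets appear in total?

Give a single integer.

8

closure: X∖int(X∖A) = X∖{a,d,e} = {f,g,h,b}
Let k=closure and c=complement:
  1. A     = {f,g,b}
  2. kA    = {f,g,h,b}
  3. cA    = {a,d,e,h}
  4. ckA   = {a,d,e}
  5. kcA   = {a,d,e,g,h,b}
  6. ckcA  = {f}
  7. kckcA = {f,g,h}
  8. ckckcA = {a,d,e,b}
— saturated at 8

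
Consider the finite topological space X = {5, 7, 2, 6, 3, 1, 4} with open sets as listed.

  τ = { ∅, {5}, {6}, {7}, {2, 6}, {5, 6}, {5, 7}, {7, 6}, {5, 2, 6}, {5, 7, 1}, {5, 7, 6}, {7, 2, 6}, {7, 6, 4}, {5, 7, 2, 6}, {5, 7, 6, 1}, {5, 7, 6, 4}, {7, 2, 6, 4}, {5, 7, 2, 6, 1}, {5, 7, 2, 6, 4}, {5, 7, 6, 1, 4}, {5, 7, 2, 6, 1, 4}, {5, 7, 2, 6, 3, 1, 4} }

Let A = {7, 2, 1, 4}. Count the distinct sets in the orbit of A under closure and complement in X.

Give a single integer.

8

complement {5, 6, 3}; its interior {5, 6}; cl(A) = X∖{5, 6} = {7, 2, 3, 1, 4}
With k = closure, c = complement:
  1. A     = {7, 2, 1, 4}
  2. kA    = {7, 2, 3, 1, 4}
  3. cA    = {5, 6, 3}
  4. ckA   = {5, 6}
  5. kcA   = {5, 2, 6, 3, 1, 4}
  6. ckcA  = {7}
  7. kckcA = {7, 3, 1, 4}
  8. ckckcA = {5, 2, 6}
k, c of each give nothing new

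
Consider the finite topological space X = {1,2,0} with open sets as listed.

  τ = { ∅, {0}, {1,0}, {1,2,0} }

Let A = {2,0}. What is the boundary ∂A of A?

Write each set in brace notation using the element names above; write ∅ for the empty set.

{1,2}

open subsets of A: ∅, {0}; so int(A) = {0}
closure: X∖int(X∖A) = X∖∅ = {1,2,0}
∂A = {1,2,0} minus {0} = {1,2}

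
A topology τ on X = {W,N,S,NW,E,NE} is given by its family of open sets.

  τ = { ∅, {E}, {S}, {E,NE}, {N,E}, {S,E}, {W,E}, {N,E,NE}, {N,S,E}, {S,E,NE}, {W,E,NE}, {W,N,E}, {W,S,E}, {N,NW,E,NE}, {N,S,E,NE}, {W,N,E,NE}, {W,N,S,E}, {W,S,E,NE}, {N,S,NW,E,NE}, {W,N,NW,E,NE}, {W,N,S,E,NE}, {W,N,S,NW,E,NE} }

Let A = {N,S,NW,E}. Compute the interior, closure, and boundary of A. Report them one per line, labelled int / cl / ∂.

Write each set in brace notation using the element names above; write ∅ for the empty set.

open subsets of A: ∅, {S}, {E}, {S,E}, {N,E}, {N,S,E}; so int(A) = {N,S,E}
closure: X∖int(X∖A) = X∖∅ = {W,N,S,NW,E,NE}
∂A = {W,N,S,NW,E,NE} minus {N,S,E} = {W,NW,NE}

int(A) = {N,S,E}
cl(A)  = {W,N,S,NW,E,NE}
∂A     = {W,NW,NE}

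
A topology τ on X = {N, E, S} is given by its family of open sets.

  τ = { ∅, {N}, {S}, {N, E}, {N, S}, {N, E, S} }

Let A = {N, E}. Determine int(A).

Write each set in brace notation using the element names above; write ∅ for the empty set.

opens ⊆ A: ∅, {N}, {N, E}; union → int = {N, E}

{N, E}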